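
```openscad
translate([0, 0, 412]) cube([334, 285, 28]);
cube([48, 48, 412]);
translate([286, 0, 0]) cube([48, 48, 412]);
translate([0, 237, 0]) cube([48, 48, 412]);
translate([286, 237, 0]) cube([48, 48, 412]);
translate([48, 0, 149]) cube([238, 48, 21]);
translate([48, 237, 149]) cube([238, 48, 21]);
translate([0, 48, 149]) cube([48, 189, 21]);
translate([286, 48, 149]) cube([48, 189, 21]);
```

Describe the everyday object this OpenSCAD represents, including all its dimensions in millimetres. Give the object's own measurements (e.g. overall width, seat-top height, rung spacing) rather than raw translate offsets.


A simple wooden stool: a rectangular seat 334 mm (x) by 285 mm (y), 28 mm thick, top face at z = 440 mm, on four square legs, each 48×48 mm in cross-section. The legs rest on z = 0, each flush with a corner of the seat. Four stretchers, 48 mm wide and 21 mm tall, connect adjacent legs with their undersides at z = 149 mm, each running between the inner faces of the legs it joins and aligned with the legs' outer faces on the other axis.


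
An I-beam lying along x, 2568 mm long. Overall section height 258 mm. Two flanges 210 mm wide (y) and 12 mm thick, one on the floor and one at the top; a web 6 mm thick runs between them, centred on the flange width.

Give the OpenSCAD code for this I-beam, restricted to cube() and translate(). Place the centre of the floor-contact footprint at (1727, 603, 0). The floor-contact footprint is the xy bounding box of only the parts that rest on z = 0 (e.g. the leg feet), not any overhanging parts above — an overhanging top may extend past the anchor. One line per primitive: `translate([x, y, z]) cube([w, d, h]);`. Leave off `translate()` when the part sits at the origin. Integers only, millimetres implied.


translate([443, 498, 0]) cube([2568, 210, 12]);
translate([443, 600, 12]) cube([2568, 6, 234]);
translate([443, 498, 246]) cube([2568, 210, 12]);


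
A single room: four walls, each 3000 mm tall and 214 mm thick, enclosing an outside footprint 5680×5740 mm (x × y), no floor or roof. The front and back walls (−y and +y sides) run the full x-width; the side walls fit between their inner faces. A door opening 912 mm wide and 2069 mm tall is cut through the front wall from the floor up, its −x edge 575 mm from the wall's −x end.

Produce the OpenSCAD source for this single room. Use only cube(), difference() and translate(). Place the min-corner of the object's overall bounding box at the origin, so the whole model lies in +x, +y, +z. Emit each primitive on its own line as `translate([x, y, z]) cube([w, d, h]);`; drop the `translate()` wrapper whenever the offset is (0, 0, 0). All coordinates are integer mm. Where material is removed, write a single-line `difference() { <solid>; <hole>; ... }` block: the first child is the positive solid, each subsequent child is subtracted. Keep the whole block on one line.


difference() { cube([5680, 214, 3000]); translate([575, 0, 0]) cube([912, 214, 2069]); }
translate([0, 5526, 0]) cube([5680, 214, 3000]);
translate([0, 214, 0]) cube([214, 5312, 3000]);
translate([5466, 214, 0]) cube([214, 5312, 3000]);


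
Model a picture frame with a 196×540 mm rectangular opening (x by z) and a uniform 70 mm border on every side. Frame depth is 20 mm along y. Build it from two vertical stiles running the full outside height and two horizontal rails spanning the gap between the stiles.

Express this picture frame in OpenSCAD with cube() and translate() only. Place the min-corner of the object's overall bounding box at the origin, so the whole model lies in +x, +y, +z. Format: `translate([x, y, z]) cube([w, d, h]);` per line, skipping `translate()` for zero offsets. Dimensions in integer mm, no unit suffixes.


cube([70, 20, 680]);
translate([266, 0, 0]) cube([70, 20, 680]);
translate([70, 0, 0]) cube([196, 20, 70]);
translate([70, 0, 610]) cube([196, 20, 70]);


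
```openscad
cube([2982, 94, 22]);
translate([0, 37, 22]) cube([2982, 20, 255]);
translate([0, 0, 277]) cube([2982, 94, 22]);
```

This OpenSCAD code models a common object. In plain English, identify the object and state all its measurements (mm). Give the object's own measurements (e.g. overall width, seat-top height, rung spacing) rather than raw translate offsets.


An I-beam lying along x, 2982 mm long. Overall section height 299 mm. Two flanges 94 mm wide (y) and 22 mm thick, one on the floor and one at the top; a web 20 mm thick runs between them, centred on the flange width.


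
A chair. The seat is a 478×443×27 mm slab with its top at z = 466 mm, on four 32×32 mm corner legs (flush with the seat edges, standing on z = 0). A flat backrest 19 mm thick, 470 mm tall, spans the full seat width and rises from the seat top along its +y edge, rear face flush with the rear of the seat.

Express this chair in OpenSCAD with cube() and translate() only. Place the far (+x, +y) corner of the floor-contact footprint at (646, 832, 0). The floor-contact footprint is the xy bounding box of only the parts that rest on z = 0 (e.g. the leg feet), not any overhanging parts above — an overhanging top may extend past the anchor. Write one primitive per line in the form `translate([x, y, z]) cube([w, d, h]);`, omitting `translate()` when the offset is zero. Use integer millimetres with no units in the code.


translate([168, 389, 439]) cube([478, 443, 27]);
translate([168, 389, 0]) cube([32, 32, 439]);
translate([614, 389, 0]) cube([32, 32, 439]);
translate([168, 800, 0]) cube([32, 32, 439]);
translate([614, 800, 0]) cube([32, 32, 439]);
translate([168, 813, 466]) cube([478, 19, 470]);


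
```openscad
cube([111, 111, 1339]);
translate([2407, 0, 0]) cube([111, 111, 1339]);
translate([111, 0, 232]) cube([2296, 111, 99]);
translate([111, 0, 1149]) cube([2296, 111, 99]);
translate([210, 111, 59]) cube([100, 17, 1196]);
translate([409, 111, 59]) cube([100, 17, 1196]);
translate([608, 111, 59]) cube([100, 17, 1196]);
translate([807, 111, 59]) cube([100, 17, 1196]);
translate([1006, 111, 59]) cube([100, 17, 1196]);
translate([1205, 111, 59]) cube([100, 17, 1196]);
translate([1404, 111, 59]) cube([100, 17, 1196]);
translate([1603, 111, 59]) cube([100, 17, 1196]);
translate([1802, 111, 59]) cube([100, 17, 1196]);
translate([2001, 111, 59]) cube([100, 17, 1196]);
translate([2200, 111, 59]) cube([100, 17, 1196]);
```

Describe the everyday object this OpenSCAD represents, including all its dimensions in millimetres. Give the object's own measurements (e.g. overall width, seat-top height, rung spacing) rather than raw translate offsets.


A fence section. Two 111×111 mm posts, 1339 mm tall, stand on the floor with a clear span of 2296 mm between their inner faces. Two horizontal rails of 111×99 mm section span the gap between the posts with their undersides at z = 232 mm and z = 1149 mm, flush with the posts' −y face. 11 pickets, each 100 mm wide, 17 mm thick and 1196 mm tall, are fixed to the +y face of the rails with their bottoms at z = 59 mm, spaced across the span with a 99 mm gap after the −x post and between neighbouring pickets, with 107 mm left before the +x post.


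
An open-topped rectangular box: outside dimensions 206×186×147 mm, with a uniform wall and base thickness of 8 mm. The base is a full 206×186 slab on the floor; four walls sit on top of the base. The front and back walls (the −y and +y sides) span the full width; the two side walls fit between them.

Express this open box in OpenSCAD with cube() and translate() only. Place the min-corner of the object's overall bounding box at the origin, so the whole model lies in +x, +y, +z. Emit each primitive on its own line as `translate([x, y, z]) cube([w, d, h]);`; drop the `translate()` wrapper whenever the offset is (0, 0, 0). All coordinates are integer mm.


cube([206, 186, 8]);
translate([0, 0, 8]) cube([206, 8, 139]);
translate([0, 178, 8]) cube([206, 8, 139]);
translate([0, 8, 8]) cube([8, 170, 139]);
translate([198, 8, 8]) cube([8, 170, 139]);


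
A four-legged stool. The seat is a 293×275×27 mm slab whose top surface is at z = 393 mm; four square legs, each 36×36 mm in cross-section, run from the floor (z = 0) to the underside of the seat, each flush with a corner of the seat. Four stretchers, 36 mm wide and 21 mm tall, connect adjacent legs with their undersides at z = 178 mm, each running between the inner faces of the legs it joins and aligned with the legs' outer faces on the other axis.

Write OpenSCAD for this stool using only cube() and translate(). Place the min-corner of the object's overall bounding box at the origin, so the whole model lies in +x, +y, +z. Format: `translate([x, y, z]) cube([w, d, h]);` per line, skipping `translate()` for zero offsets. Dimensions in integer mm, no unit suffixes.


translate([0, 0, 366]) cube([293, 275, 27]);
cube([36, 36, 366]);
translate([257, 0, 0]) cube([36, 36, 366]);
translate([0, 239, 0]) cube([36, 36, 366]);
translate([257, 239, 0]) cube([36, 36, 366]);
translate([36, 0, 178]) cube([221, 36, 21]);
translate([36, 239, 178]) cube([221, 36, 21]);
translate([0, 36, 178]) cube([36, 203, 21]);
translate([257, 36, 178]) cube([36, 203, 21]);


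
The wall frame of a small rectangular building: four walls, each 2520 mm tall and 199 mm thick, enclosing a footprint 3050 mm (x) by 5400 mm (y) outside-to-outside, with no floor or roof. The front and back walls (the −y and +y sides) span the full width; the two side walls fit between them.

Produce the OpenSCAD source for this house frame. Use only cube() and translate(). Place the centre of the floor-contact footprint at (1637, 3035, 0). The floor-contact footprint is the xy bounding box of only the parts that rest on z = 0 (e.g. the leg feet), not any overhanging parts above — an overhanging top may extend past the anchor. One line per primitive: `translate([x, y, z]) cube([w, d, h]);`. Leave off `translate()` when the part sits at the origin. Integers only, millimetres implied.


translate([112, 335, 0]) cube([3050, 199, 2520]);
translate([112, 5536, 0]) cube([3050, 199, 2520]);
translate([112, 534, 0]) cube([199, 5002, 2520]);
translate([2963, 534, 0]) cube([199, 5002, 2520]);


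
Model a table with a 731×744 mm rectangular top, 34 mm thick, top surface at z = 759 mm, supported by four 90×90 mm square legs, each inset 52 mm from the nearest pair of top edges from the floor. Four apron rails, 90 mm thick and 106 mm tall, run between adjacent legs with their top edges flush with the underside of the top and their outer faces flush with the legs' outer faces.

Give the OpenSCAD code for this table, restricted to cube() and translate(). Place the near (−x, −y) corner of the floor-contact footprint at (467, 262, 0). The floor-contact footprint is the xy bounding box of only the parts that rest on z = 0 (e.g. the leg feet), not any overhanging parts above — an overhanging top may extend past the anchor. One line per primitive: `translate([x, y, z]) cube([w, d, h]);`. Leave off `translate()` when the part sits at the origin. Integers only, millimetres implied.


translate([415, 210, 725]) cube([731, 744, 34]);
translate([467, 262, 0]) cube([90, 90, 725]);
translate([1004, 262, 0]) cube([90, 90, 725]);
translate([467, 812, 0]) cube([90, 90, 725]);
translate([1004, 812, 0]) cube([90, 90, 725]);
translate([557, 262, 619]) cube([447, 90, 106]);
translate([557, 812, 619]) cube([447, 90, 106]);
translate([467, 352, 619]) cube([90, 460, 106]);
translate([1004, 352, 619]) cube([90, 460, 106]);


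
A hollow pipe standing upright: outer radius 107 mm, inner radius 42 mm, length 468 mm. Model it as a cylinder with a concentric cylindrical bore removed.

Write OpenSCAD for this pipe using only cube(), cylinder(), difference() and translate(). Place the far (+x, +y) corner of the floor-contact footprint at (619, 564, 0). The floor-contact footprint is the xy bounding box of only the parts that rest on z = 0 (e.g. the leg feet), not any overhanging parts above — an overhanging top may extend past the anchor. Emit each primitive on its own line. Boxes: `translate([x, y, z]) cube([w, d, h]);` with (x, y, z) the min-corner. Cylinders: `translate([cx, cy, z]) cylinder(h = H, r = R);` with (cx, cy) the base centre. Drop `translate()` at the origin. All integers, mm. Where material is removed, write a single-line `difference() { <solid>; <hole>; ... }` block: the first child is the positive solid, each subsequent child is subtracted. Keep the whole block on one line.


difference() { translate([512, 457, 0]) cylinder(h = 468, r = 107); translate([512, 457, 0]) cylinder(h = 468, r = 42); }


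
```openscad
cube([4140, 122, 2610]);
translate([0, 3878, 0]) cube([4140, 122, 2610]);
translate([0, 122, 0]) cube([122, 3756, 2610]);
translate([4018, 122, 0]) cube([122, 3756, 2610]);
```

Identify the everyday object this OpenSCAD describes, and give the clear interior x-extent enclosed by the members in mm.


A house (or room) frame. The interior width is 3896 mm.

Four 2610 mm walls enclosing a rectangle with no floor or roof — a room or house frame. Outside width is 4140 mm and wall thickness is 122 mm, so the interior width is 4140 − 2 × 122 = 3896 mm.


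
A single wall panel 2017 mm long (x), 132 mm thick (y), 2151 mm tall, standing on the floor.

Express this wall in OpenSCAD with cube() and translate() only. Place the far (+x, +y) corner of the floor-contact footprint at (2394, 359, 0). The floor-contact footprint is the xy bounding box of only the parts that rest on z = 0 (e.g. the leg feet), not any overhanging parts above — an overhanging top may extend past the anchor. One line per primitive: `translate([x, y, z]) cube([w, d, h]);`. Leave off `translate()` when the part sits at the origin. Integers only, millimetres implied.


translate([377, 227, 0]) cube([2017, 132, 2151]);


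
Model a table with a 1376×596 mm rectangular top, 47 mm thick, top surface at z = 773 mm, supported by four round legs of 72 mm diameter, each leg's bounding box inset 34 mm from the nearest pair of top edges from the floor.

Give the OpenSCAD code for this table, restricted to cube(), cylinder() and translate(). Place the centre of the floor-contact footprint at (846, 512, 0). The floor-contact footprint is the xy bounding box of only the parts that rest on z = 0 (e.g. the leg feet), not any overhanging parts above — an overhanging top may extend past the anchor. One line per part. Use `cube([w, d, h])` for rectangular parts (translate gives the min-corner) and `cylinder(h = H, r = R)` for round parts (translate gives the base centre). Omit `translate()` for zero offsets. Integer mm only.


translate([158, 214, 726]) cube([1376, 596, 47]);
translate([228, 284, 0]) cylinder(h = 726, r = 36);
translate([1464, 284, 0]) cylinder(h = 726, r = 36);
translate([228, 740, 0]) cylinder(h = 726, r = 36);
translate([1464, 740, 0]) cylinder(h = 726, r = 36);


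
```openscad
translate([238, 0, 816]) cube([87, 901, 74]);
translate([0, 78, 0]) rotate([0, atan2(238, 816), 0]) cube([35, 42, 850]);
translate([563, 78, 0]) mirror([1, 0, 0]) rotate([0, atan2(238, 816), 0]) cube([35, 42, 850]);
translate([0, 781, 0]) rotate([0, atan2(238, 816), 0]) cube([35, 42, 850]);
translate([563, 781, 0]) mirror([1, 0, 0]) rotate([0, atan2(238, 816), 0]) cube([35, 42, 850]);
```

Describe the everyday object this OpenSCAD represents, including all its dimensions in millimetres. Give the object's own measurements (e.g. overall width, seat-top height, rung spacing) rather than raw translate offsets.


A sawhorse. A 87×901×74 mm beam (x, y, z) sits on two A-frame leg pairs. Each pair is two raked legs of 35×42 mm section (42 mm along y) splaying symmetrically in x. Each leg rises 816 mm vertically over 238 mm of horizontal reach and is 850 mm long along its own axis. Every leg's outer bottom edge rests on the floor and its outer top edge meets a bottom edge of the beam — the left legs (tilting toward +x) meet the beam's −x bottom edge, the right legs (their mirror images, tilting toward −x) meet its +x bottom edge — so the leg tops tuck under the beam, the beam's underside is 816 mm above the floor, and the feet are 563 mm apart outside-to-outside with the beam centred between them. The two leg pairs are set in 78 mm from either end of the beam.


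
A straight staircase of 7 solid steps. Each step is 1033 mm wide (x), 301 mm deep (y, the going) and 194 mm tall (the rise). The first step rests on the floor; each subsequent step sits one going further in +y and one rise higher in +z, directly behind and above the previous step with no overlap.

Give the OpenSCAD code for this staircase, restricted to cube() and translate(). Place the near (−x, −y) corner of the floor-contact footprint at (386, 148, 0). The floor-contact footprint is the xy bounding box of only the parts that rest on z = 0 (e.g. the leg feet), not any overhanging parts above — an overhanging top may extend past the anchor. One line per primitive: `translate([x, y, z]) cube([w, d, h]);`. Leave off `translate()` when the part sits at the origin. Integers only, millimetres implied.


translate([386, 148, 0]) cube([1033, 301, 194]);
translate([386, 449, 194]) cube([1033, 301, 194]);
translate([386, 750, 388]) cube([1033, 301, 194]);
translate([386, 1051, 582]) cube([1033, 301, 194]);
translate([386, 1352, 776]) cube([1033, 301, 194]);
translate([386, 1653, 970]) cube([1033, 301, 194]);
translate([386, 1954, 1164]) cube([1033, 301, 194]);


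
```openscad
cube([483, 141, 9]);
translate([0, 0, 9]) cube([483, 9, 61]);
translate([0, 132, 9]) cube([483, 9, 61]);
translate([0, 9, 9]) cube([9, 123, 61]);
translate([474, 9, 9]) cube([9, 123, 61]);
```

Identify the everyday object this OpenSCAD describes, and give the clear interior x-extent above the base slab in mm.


An open box. The internal width is 465 mm.

A 483×141 base slab with four walls standing on it — an open box. The base is 483 mm wide and the walls are 9 mm thick, so the internal width is 483 − 2 × 9 = 465 mm.


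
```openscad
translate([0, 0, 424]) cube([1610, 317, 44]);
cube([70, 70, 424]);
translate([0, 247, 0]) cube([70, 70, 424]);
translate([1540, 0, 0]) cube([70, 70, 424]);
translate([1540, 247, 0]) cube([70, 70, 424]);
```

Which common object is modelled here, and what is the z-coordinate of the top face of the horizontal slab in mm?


A bench. The seat-top height is 468 mm.

A long slab on four corner posts — a bench. The slab sits at z = 424 with thickness 44, so the top is 424 + 44 = 468 mm.


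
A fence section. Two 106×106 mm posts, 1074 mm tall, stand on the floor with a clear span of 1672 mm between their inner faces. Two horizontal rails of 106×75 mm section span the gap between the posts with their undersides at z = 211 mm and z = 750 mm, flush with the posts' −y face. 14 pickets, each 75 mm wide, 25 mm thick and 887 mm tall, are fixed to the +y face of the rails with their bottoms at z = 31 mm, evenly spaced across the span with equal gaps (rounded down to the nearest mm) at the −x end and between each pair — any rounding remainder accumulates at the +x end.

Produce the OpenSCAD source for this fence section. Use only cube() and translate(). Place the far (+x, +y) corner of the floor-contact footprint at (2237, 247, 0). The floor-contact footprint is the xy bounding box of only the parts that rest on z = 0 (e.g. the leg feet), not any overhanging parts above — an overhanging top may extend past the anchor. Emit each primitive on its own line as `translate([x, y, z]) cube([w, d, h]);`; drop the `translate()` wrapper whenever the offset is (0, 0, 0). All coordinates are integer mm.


translate([353, 141, 0]) cube([106, 106, 1074]);
translate([2131, 141, 0]) cube([106, 106, 1074]);
translate([459, 141, 211]) cube([1672, 106, 75]);
translate([459, 141, 750]) cube([1672, 106, 75]);
translate([500, 247, 31]) cube([75, 25, 887]);
translate([616, 247, 31]) cube([75, 25, 887]);
translate([732, 247, 31]) cube([75, 25, 887]);
translate([848, 247, 31]) cube([75, 25, 887]);
translate([964, 247, 31]) cube([75, 25, 887]);
translate([1080, 247, 31]) cube([75, 25, 887]);
translate([1196, 247, 31]) cube([75, 25, 887]);
translate([1312, 247, 31]) cube([75, 25, 887]);
translate([1428, 247, 31]) cube([75, 25, 887]);
translate([1544, 247, 31]) cube([75, 25, 887]);
translate([1660, 247, 31]) cube([75, 25, 887]);
translate([1776, 247, 31]) cube([75, 25, 887]);
translate([1892, 247, 31]) cube([75, 25, 887]);
translate([2008, 247, 31]) cube([75, 25, 887]);


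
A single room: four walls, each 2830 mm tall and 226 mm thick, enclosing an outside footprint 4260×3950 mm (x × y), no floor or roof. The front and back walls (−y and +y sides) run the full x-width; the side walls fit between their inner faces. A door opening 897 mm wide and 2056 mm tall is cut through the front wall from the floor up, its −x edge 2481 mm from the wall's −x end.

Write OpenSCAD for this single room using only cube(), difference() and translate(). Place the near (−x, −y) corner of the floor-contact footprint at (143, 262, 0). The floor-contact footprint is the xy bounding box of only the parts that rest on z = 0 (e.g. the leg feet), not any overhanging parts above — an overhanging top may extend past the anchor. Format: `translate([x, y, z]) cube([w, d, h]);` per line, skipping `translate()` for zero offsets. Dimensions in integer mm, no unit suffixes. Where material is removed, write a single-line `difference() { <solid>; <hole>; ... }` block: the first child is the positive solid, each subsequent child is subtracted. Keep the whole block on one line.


difference() { translate([143, 262, 0]) cube([4260, 226, 2830]); translate([2624, 262, 0]) cube([897, 226, 2056]); }
translate([143, 3986, 0]) cube([4260, 226, 2830]);
translate([143, 488, 0]) cube([226, 3498, 2830]);
translate([4177, 488, 0]) cube([226, 3498, 2830]);


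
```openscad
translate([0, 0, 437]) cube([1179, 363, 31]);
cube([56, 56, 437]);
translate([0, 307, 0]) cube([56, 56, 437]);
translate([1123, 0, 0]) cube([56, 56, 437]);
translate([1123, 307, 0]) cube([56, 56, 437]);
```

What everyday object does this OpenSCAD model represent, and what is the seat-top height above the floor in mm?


A bench. The seat-top height is 468 mm.

A long slab on four corner posts — a bench. The slab sits at z = 437 with thickness 31, so the top is 437 + 31 = 468 mm.


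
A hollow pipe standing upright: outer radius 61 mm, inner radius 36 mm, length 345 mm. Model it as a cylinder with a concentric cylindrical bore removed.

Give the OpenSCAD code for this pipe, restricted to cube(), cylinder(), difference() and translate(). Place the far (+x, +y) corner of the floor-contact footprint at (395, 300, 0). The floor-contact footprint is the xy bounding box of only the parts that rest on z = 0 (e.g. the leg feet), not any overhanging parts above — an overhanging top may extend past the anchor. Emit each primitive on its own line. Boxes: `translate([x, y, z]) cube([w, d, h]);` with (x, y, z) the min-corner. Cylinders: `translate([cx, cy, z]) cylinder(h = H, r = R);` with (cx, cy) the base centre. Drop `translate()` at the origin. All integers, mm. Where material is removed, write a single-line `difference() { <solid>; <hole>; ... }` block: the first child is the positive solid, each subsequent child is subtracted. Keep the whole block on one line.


difference() { translate([334, 239, 0]) cylinder(h = 345, r = 61); translate([334, 239, 0]) cylinder(h = 345, r = 36); }


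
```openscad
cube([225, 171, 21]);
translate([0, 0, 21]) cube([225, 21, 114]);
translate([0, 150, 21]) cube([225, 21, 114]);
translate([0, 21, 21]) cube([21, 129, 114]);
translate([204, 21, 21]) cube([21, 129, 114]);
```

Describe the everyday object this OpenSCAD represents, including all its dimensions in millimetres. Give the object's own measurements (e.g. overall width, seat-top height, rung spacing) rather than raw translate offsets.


An open-topped rectangular box: outside dimensions 225×171×135 mm, with a uniform wall and base thickness of 21 mm. The base is a full 225×171 slab on the floor; four walls sit on top of the base. The front and back walls (the −y and +y sides) span the full width; the two side walls fit between them.


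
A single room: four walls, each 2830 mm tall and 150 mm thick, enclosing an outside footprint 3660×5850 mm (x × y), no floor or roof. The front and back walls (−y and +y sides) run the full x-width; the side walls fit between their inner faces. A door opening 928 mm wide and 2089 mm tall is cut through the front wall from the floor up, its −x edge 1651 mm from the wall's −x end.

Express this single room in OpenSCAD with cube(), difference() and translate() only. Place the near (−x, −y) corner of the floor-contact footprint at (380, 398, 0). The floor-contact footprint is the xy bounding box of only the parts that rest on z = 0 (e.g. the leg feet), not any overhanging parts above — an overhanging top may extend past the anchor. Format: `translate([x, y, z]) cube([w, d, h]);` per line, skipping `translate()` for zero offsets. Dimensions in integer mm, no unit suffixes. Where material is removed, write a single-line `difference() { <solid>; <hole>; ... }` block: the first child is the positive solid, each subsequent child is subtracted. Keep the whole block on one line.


difference() { translate([380, 398, 0]) cube([3660, 150, 2830]); translate([2031, 398, 0]) cube([928, 150, 2089]); }
translate([380, 6098, 0]) cube([3660, 150, 2830]);
translate([380, 548, 0]) cube([150, 5550, 2830]);
translate([3890, 548, 0]) cube([150, 5550, 2830]);


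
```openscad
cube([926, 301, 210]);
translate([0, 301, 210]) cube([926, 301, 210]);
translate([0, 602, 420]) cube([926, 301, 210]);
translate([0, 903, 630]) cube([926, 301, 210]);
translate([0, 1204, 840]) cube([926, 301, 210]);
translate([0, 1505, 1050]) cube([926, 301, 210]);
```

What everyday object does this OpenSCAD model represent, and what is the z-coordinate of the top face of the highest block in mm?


A staircase. The total rise is 1260 mm.

6 identical blocks, each offset up and back from the previous — a staircase. Each step is 210 mm tall and there are 6 of them, so the total rise is 6 × 210 = 1260 mm.


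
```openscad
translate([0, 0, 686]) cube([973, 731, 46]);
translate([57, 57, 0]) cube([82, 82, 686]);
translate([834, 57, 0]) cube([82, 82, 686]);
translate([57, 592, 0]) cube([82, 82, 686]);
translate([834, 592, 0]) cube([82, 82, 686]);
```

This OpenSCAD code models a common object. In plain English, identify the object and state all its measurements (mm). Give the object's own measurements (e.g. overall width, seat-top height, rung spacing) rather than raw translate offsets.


A table: top 973 mm (x) × 731 mm (y), 46 mm thick, upper face at z = 732 mm, on four 82×82 mm square legs, each inset 57 mm from the nearest pair of top edges from z = 0 to the bottom of the top.


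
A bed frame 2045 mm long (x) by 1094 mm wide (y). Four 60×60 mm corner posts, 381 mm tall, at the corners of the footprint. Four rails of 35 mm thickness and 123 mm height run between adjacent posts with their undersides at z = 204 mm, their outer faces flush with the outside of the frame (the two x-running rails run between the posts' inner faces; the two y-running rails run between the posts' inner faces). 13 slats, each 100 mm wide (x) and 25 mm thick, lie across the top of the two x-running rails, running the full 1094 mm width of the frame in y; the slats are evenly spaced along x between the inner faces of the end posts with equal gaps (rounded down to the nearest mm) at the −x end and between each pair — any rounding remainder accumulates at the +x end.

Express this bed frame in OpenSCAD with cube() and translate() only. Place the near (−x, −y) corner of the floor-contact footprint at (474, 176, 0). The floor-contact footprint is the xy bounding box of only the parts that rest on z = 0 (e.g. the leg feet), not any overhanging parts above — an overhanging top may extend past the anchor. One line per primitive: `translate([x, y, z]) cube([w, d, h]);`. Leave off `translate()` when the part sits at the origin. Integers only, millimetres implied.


translate([474, 176, 0]) cube([60, 60, 381]);
translate([474, 1210, 0]) cube([60, 60, 381]);
translate([2459, 176, 0]) cube([60, 60, 381]);
translate([2459, 1210, 0]) cube([60, 60, 381]);
translate([534, 176, 204]) cube([1925, 35, 123]);
translate([534, 1235, 204]) cube([1925, 35, 123]);
translate([474, 236, 204]) cube([35, 974, 123]);
translate([2484, 236, 204]) cube([35, 974, 123]);
translate([578, 176, 327]) cube([100, 1094, 25]);
translate([722, 176, 327]) cube([100, 1094, 25]);
translate([866, 176, 327]) cube([100, 1094, 25]);
translate([1010, 176, 327]) cube([100, 1094, 25]);
translate([1154, 176, 327]) cube([100, 1094, 25]);
translate([1298, 176, 327]) cube([100, 1094, 25]);
translate([1442, 176, 327]) cube([100, 1094, 25]);
translate([1586, 176, 327]) cube([100, 1094, 25]);
translate([1730, 176, 327]) cube([100, 1094, 25]);
translate([1874, 176, 327]) cube([100, 1094, 25]);
translate([2018, 176, 327]) cube([100, 1094, 25]);
translate([2162, 176, 327]) cube([100, 1094, 25]);
translate([2306, 176, 327]) cube([100, 1094, 25]);


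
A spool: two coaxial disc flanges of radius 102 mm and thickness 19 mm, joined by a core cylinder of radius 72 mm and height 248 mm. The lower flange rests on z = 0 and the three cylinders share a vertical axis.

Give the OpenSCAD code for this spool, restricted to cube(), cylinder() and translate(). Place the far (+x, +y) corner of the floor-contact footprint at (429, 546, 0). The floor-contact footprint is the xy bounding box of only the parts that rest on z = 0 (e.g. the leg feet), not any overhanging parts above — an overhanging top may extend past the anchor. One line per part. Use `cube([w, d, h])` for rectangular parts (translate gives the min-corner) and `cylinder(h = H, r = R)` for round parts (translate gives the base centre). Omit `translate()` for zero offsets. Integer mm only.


translate([327, 444, 0]) cylinder(h = 19, r = 102);
translate([327, 444, 19]) cylinder(h = 248, r = 72);
translate([327, 444, 267]) cylinder(h = 19, r = 102);


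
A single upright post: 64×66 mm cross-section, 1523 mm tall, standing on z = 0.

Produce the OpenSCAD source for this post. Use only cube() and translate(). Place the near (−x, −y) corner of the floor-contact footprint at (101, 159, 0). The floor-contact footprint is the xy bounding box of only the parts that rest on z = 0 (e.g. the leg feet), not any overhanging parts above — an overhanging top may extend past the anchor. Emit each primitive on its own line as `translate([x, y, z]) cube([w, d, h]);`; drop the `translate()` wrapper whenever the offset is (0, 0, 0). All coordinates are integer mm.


translate([101, 159, 0]) cube([64, 66, 1523]);


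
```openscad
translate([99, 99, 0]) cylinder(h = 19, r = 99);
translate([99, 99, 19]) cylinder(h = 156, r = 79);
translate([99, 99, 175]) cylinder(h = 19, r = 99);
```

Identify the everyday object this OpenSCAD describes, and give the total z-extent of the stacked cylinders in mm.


A spool. The overall height is 194 mm.

Three coaxial cylinders, large–small–large — a spool. Two 19 mm flanges and a 156 mm core give 19 + 156 + 19 = 194 mm.


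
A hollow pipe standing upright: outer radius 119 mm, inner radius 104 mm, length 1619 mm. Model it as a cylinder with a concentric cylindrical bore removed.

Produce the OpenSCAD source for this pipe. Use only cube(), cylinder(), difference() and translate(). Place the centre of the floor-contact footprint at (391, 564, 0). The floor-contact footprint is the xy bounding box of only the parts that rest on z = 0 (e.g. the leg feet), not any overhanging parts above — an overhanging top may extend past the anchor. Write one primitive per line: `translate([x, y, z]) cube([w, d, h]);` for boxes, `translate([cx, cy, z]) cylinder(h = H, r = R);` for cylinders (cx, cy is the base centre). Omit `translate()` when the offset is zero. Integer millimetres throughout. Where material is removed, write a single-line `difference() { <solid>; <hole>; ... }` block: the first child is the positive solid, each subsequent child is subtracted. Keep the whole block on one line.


difference() { translate([391, 564, 0]) cylinder(h = 1619, r = 119); translate([391, 564, 0]) cylinder(h = 1619, r = 104); }


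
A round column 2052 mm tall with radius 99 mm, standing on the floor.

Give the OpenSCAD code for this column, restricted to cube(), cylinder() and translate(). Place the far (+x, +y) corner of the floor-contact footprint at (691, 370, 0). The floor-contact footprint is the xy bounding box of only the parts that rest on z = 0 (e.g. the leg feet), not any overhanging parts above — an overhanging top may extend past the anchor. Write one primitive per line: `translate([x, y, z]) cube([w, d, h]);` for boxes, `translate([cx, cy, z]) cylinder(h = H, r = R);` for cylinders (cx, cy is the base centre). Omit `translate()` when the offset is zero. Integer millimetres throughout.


translate([592, 271, 0]) cylinder(h = 2052, r = 99);


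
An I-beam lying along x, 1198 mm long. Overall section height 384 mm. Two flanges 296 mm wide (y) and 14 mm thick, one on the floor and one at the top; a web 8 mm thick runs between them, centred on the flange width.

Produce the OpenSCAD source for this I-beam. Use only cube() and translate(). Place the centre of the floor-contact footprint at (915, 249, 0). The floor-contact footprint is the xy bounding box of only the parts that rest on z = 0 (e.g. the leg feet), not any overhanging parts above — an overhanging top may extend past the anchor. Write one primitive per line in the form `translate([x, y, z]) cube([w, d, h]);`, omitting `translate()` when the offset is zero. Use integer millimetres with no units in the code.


translate([316, 101, 0]) cube([1198, 296, 14]);
translate([316, 245, 14]) cube([1198, 8, 356]);
translate([316, 101, 370]) cube([1198, 296, 14]);


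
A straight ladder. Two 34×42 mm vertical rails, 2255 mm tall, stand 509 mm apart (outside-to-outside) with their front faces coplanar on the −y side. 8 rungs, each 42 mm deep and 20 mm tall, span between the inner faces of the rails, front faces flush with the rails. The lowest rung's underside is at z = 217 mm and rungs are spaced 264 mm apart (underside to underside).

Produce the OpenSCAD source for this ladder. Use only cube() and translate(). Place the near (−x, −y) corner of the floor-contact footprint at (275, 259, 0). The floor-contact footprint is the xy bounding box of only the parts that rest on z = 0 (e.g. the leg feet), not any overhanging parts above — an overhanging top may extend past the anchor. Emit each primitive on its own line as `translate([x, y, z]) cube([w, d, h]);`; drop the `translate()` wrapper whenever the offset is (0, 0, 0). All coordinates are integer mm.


translate([275, 259, 0]) cube([34, 42, 2255]);
translate([750, 259, 0]) cube([34, 42, 2255]);
translate([309, 259, 217]) cube([441, 42, 20]);
translate([309, 259, 481]) cube([441, 42, 20]);
translate([309, 259, 745]) cube([441, 42, 20]);
translate([309, 259, 1009]) cube([441, 42, 20]);
translate([309, 259, 1273]) cube([441, 42, 20]);
translate([309, 259, 1537]) cube([441, 42, 20]);
translate([309, 259, 1801]) cube([441, 42, 20]);
translate([309, 259, 2065]) cube([441, 42, 20]);


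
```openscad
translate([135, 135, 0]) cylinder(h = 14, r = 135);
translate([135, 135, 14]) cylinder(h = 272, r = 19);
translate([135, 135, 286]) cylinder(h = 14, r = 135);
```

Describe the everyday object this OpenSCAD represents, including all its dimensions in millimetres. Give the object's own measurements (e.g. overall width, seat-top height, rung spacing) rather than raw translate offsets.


A spool: two coaxial disc flanges of radius 135 mm and thickness 14 mm, joined by a core cylinder of radius 19 mm and height 272 mm. The lower flange rests on z = 0 and the three cylinders share a vertical axis.


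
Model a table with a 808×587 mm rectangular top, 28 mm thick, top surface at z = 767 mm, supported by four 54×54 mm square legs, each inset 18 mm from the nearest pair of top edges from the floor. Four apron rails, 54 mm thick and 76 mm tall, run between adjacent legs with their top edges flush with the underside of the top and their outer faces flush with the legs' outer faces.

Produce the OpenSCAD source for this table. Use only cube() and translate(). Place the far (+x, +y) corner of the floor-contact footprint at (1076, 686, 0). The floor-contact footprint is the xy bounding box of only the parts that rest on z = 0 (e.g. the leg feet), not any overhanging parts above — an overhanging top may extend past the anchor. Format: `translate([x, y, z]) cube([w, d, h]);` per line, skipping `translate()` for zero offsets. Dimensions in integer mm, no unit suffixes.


// leg_h = 767 - 28 = 739
// apron z = 739 - 76 = 663
translate([286, 117, 739]) cube([808, 587, 28]);
translate([304, 135, 0]) cube([54, 54, 739]);
translate([1022, 135, 0]) cube([54, 54, 739]);
translate([304, 632, 0]) cube([54, 54, 739]);
translate([1022, 632, 0]) cube([54, 54, 739]);
translate([358, 135, 663]) cube([664, 54, 76]);
translate([358, 632, 663]) cube([664, 54, 76]);
translate([304, 189, 663]) cube([54, 443, 76]);
translate([1022, 189, 663]) cube([54, 443, 76]);


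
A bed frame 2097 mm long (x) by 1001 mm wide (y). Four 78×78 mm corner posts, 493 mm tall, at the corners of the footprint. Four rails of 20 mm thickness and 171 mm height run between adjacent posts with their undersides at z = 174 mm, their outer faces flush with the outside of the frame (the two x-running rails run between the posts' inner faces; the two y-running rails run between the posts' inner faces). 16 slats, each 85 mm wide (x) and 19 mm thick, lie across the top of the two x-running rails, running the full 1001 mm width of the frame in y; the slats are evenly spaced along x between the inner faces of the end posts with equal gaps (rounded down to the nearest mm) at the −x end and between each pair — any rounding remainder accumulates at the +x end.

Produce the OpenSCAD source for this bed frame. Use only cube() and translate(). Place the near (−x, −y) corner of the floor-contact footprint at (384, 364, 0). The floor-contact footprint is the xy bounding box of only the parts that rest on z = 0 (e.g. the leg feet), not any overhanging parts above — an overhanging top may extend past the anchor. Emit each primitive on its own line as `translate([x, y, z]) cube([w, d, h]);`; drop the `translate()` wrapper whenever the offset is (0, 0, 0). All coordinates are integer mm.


translate([384, 364, 0]) cube([78, 78, 493]);
translate([384, 1287, 0]) cube([78, 78, 493]);
translate([2403, 364, 0]) cube([78, 78, 493]);
translate([2403, 1287, 0]) cube([78, 78, 493]);
translate([462, 364, 174]) cube([1941, 20, 171]);
translate([462, 1345, 174]) cube([1941, 20, 171]);
translate([384, 442, 174]) cube([20, 845, 171]);
translate([2461, 442, 174]) cube([20, 845, 171]);
translate([496, 364, 345]) cube([85, 1001, 19]);
translate([615, 364, 345]) cube([85, 1001, 19]);
translate([734, 364, 345]) cube([85, 1001, 19]);
translate([853, 364, 345]) cube([85, 1001, 19]);
translate([972, 364, 345]) cube([85, 1001, 19]);
translate([1091, 364, 345]) cube([85, 1001, 19]);
translate([1210, 364, 345]) cube([85, 1001, 19]);
translate([1329, 364, 345]) cube([85, 1001, 19]);
translate([1448, 364, 345]) cube([85, 1001, 19]);
translate([1567, 364, 345]) cube([85, 1001, 19]);
translate([1686, 364, 345]) cube([85, 1001, 19]);
translate([1805, 364, 345]) cube([85, 1001, 19]);
translate([1924, 364, 345]) cube([85, 1001, 19]);
translate([2043, 364, 345]) cube([85, 1001, 19]);
translate([2162, 364, 345]) cube([85, 1001, 19]);
translate([2281, 364, 345]) cube([85, 1001, 19]);


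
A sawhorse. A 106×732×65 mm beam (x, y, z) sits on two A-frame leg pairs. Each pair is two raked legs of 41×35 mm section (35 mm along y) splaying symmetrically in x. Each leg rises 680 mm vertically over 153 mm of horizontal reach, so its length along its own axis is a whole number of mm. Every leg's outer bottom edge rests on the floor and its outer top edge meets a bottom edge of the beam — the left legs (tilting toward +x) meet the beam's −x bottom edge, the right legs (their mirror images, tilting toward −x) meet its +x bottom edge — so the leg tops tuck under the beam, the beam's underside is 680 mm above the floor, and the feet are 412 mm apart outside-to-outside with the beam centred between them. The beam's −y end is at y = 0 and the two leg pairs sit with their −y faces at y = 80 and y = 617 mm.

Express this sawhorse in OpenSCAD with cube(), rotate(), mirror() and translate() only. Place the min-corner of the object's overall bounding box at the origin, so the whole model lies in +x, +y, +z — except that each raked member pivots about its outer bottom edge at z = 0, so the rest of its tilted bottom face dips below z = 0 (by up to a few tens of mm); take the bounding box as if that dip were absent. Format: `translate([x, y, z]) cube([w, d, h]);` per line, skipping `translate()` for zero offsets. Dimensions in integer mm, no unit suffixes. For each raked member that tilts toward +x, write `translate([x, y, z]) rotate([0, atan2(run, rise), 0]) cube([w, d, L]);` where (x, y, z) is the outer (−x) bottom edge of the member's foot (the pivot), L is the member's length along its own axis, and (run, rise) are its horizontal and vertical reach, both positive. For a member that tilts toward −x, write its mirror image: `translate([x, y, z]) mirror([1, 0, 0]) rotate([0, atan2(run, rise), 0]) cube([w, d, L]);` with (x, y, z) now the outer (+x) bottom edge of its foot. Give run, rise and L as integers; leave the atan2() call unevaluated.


// leg length = √(153² + 680²) = 697
// right-leg outer foot x = 2·153 + 106 = 412
// beam min-corner = (153, 0, 680)
translate([153, 0, 680]) cube([106, 732, 65]);
translate([0, 80, 0]) rotate([0, atan2(153, 680), 0]) cube([41, 35, 697]);
translate([412, 80, 0]) mirror([1, 0, 0]) rotate([0, atan2(153, 680), 0]) cube([41, 35, 697]);
translate([0, 617, 0]) rotate([0, atan2(153, 680), 0]) cube([41, 35, 697]);
translate([412, 617, 0]) mirror([1, 0, 0]) rotate([0, atan2(153, 680), 0]) cube([41, 35, 697]);
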